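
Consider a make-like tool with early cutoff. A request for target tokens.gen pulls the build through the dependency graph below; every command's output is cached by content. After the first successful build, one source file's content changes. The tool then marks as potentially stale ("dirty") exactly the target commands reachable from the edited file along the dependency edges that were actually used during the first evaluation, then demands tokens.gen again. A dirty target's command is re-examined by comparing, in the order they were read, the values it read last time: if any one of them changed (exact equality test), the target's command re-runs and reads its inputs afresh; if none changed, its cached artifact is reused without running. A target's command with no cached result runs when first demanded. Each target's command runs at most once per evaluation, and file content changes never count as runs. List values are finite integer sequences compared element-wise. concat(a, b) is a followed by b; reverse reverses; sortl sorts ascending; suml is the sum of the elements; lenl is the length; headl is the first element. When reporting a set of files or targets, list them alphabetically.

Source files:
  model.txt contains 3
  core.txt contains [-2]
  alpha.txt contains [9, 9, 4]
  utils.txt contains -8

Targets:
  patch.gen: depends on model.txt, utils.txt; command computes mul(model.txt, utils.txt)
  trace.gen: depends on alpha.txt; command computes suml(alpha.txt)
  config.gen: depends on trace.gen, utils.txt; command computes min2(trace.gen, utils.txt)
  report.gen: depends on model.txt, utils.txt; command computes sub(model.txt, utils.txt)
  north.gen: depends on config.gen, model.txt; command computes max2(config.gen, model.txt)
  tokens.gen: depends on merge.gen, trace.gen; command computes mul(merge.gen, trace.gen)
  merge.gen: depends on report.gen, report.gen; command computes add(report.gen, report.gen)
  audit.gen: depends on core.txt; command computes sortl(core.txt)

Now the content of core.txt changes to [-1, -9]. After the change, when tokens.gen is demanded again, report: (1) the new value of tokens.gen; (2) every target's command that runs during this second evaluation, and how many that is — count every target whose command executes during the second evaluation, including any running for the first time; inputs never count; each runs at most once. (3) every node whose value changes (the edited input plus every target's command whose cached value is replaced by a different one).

Demanding tokens.gen again yields 484.
0 target commands run: none.
The nodes whose values change: core.txt.
Note the shortcut — core.txt feeds only undemanded nodes, so no recomputation happens.

First demand of the output computes:
  report.gen = sub(3, -8) = 11
  merge.gen = add(11, 11) = 22
  trace.gen = suml([9, 9, 4]) = 22
  tokens.gen = mul(22, 22) = 484

After the edit, cleaning proceeds:
  core.txt only reaches undemanded nodes; the second demand re-runs nothing.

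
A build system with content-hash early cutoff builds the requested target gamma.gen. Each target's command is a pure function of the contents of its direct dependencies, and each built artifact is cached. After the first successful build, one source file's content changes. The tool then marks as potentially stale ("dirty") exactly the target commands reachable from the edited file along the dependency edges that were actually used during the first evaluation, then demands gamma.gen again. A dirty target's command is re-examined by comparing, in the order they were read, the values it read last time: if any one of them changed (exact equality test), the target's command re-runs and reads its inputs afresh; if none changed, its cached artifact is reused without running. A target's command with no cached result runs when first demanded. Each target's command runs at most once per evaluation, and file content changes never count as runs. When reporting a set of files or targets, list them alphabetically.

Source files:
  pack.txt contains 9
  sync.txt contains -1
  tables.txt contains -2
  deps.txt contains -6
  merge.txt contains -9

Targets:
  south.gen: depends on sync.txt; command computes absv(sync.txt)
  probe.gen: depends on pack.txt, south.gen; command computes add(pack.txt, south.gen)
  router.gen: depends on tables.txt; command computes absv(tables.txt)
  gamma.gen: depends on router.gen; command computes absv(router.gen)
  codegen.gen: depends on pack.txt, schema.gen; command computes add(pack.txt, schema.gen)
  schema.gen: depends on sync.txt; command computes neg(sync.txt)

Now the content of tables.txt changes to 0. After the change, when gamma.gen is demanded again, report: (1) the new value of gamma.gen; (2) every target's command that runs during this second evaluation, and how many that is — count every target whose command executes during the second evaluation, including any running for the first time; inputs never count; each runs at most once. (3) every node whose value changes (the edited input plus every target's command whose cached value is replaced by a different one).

First evaluation (everything demanded from the output):
  router.gen = absv(-2) = 2
  gamma.gen = absv(2) = 2

Propagation after the edit:
  router.gen: runs — tables.txt -2->0; result 0.
  gamma.gen: runs — router.gen 2->0; result 0.

New value of gamma.gen: 0.
Target commands that run: gamma.gen, router.gen — 2 in total.
Values that change: gamma.gen, router.gen, tables.txt.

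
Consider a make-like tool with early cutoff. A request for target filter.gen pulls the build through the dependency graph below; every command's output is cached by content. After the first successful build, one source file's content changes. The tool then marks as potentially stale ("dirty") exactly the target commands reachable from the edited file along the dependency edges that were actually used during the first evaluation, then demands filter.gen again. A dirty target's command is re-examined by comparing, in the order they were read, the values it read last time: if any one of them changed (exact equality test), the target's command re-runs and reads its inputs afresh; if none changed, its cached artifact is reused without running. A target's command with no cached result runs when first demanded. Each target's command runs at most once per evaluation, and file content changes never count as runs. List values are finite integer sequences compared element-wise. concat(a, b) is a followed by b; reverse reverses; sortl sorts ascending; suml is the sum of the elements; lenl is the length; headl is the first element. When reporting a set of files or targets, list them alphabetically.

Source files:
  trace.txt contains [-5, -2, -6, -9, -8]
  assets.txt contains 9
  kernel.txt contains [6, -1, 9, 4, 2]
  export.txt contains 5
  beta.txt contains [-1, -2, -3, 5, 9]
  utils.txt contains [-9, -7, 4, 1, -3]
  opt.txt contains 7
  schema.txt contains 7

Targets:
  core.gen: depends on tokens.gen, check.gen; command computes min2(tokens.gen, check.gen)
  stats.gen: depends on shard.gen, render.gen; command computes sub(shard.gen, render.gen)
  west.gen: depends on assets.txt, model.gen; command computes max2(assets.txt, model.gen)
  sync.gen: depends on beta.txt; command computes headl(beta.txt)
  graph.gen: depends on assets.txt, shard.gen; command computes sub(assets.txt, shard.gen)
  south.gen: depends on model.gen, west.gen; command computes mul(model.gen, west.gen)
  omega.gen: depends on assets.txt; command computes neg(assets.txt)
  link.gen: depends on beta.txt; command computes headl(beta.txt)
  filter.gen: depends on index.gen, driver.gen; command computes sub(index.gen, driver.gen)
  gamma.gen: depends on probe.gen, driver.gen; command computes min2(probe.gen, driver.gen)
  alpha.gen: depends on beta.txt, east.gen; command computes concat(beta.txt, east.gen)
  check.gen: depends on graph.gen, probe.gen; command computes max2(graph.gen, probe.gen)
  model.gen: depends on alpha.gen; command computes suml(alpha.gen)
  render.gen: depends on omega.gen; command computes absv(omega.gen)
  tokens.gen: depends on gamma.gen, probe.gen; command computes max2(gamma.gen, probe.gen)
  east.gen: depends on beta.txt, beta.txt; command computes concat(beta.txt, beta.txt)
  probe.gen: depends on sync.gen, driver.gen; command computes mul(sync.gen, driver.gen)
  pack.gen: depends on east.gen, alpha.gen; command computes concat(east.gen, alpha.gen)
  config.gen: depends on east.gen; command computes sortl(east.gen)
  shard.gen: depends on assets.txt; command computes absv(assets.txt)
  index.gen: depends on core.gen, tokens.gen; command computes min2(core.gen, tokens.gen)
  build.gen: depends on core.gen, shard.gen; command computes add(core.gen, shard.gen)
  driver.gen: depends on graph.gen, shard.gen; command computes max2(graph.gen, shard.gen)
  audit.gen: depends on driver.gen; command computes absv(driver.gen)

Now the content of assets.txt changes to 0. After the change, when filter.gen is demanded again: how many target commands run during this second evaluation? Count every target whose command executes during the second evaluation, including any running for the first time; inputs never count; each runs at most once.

First demand of the output computes:
  shard.gen = absv(9) = 9
  graph.gen = sub(9, 9) = 0
  driver.gen = max2(0, 9) = 9
  sync.gen = headl([-1, -2, -3, 5, 9]) = -1
  probe.gen = mul(-1, 9) = -9
  check.gen = max2(0, -9) = 0
  gamma.gen = min2(-9, 9) = -9
  tokens.gen = max2(-9, -9) = -9
  core.gen = min2(-9, 0) = -9
  index.gen = min2(-9, -9) = -9
  filter.gen = sub(-9, 9) = -18

After the edit, cleaning proceeds:
  shard.gen: a read changed (assets.txt 9->0) — executes, giving 0.
  graph.gen: a read changed (assets.txt 9->0; shard.gen 9->0) — executes, giving 0 — identical to its old value.
  driver.gen: a read changed (shard.gen 9->0) — executes, giving 0.
  probe.gen: a read changed (driver.gen 9->0) — executes, giving 0.
  check.gen: a read changed (probe.gen -9->0) — executes, giving 0 — identical to its old value.
  gamma.gen: a read changed (probe.gen -9->0; driver.gen 9->0) — executes, giving 0.
  tokens.gen: a read changed (gamma.gen -9->0; probe.gen -9->0) — executes, giving 0.
  core.gen: a read changed (tokens.gen -9->0) — executes, giving 0.
  index.gen: a read changed (core.gen -9->0; tokens.gen -9->0) — executes, giving 0.
  filter.gen: a read changed (index.gen -9->0; driver.gen 9->0) — executes, giving 0.

10 target commands run: check.gen, core.gen, driver.gen, filter.gen, gamma.gen, graph.gen, index.gen, probe.gen, shard.gen, tokens.gen.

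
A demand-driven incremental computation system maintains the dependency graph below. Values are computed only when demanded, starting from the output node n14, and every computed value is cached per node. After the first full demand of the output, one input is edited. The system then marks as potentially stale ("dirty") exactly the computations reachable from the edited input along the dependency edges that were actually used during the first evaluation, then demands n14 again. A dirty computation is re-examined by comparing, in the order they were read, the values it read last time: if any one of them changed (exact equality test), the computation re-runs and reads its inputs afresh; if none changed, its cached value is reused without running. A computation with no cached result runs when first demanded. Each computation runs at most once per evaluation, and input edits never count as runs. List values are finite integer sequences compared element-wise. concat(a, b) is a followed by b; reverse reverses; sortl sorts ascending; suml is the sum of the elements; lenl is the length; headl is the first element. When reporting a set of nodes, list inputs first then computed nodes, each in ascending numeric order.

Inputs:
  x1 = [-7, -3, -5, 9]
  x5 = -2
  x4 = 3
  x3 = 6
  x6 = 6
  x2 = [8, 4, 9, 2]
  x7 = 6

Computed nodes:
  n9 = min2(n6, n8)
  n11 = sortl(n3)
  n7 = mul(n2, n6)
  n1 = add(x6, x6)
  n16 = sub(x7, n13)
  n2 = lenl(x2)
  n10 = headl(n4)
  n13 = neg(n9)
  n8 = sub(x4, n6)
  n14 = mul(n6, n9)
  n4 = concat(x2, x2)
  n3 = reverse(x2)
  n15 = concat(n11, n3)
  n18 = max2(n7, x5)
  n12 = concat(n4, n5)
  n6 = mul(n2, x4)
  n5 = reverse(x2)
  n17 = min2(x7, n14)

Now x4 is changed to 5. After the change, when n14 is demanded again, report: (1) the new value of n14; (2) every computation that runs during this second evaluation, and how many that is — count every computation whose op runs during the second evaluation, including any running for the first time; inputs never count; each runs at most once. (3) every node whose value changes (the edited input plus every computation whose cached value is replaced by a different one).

First evaluation (everything demanded from the output):
  n2 = lenl([8, 4, 9, 2]) = 4
  n6 = mul(4, 3) = 12
  n8 = sub(3, 12) = -9
  n9 = min2(12, -9) = -9
  n14 = mul(12, -9) = -108

Propagation after the edit:
  n6: runs — x4 3->5; result 20.
  n8: runs — x4 3->5; n6 12->20; result -15.
  n9: runs — n6 12->20; n8 -9->-15; result -15.
  n14: runs — n6 12->20; n9 -9->-15; result -300.

New value of n14: -300.
Computations that run: n6, n8, n9, n14 — 4 in total.
Values that change: x4, n6, n8, n9, n14.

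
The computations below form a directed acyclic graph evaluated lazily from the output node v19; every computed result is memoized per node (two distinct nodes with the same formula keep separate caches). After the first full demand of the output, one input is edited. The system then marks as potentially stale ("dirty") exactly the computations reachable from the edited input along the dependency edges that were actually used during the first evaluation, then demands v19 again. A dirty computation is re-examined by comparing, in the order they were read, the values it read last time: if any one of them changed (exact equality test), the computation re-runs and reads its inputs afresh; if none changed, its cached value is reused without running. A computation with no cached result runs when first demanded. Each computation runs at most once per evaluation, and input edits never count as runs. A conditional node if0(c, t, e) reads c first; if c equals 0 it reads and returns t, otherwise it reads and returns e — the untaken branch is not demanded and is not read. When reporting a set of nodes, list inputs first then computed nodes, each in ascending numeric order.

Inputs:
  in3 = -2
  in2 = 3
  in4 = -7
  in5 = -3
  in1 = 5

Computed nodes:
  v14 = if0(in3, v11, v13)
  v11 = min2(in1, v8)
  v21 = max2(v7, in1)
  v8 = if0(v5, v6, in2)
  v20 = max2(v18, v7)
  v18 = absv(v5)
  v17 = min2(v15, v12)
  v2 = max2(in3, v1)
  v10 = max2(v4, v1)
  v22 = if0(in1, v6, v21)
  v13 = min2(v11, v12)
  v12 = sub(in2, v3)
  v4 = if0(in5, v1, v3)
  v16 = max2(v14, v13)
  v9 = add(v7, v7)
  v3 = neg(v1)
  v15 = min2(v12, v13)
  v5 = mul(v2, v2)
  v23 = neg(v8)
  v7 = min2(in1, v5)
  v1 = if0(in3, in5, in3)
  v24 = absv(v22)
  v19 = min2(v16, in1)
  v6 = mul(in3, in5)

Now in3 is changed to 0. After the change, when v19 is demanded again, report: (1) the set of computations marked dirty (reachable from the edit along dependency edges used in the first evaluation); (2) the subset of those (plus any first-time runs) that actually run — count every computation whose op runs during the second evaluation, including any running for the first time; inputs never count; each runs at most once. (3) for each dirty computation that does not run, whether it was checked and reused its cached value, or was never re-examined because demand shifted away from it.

The edit dirties: v1, v2, v3, v5, v8, v11, v12, v13, v14, v16, v19.
12 computations run: v1, v2, v3, v5, v6, v8, v11, v12, v13, v14, v16, v19.
No dirty computation escaped a run.
Note the branch switch — v6 had no cache and runs now for the first time.

First demand of the output computes:
  v1 = if0(in3=-2 -> else branch in3) = -2
  v2 = max2(-2, -2) = -2
  v3 = neg(-2) = 2
  v5 = mul(-2, -2) = 4
  v8 = if0(v5=4 -> else branch in2) = 3
  v11 = min2(5, 3) = 3
  v12 = sub(3, 2) = 1
  v13 = min2(3, 1) = 1
  v14 = if0(in3=-2 -> else branch v13) = 1
  v16 = max2(1, 1) = 1
  v19 = min2(1, 5) = 1

After the edit, cleaning proceeds:
  v1: a read changed (in3 -2->0; in3 -2->0) — executes, giving -3.
  v2: a read changed (in3 -2->0; v1 -2->-3) — executes, giving 0.
  v3: a read changed (v1 -2->-3) — executes, giving 3.
  v5: a read changed (v2 -2->0; v2 -2->0) — executes, giving 0.
  v6: had never run; runs now, result 0.
  v8: a read changed (v5 4->0) — executes, giving 0.
  v11: a read changed (v8 3->0) — executes, giving 0.
  v12: a read changed (v3 2->3) — executes, giving 0.
  v13: a read changed (v11 3->0; v12 1->0) — executes, giving 0.
  v14: a read changed (in3 -2->0; v13 1->0) — executes, giving 0.
  v16: a read changed (v14 1->0; v13 1->0) — executes, giving 0.
  v19: a read changed (v16 1->0) — executes, giving 0.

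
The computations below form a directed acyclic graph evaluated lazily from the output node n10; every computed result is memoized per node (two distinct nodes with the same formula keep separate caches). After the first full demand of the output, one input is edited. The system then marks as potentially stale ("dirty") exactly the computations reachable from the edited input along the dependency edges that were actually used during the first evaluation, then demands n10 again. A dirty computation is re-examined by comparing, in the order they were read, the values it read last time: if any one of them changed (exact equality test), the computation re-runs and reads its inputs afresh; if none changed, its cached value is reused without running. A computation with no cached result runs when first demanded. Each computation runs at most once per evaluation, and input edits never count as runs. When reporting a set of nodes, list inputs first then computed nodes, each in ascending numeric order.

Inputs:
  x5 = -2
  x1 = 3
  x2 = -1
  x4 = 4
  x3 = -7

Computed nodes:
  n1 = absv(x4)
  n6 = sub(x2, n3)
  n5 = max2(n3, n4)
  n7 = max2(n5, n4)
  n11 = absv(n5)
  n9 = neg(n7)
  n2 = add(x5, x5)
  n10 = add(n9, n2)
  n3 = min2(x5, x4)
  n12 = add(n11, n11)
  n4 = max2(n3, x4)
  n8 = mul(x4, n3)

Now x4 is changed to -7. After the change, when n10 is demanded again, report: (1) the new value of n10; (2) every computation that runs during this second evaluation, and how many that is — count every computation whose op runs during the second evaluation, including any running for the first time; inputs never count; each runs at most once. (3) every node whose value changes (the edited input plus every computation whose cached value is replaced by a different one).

First demand of the output computes:
  n2 = add(-2, -2) = -4
  n3 = min2(-2, 4) = -2
  n4 = max2(-2, 4) = 4
  n5 = max2(-2, 4) = 4
  n7 = max2(4, 4) = 4
  n9 = neg(4) = -4
  n10 = add(-4, -4) = -8

After the edit, cleaning proceeds:
  n3: a read changed (x4 4->-7) — executes, giving -7.
  n4: a read changed (n3 -2->-7; x4 4->-7) — executes, giving -7.
  n5: a read changed (n3 -2->-7; n4 4->-7) — executes, giving -7.
  n7: a read changed (n5 4->-7; n4 4->-7) — executes, giving -7.
  n9: a read changed (n7 4->-7) — executes, giving 7.
  n10: a read changed (n9 -4->7) — executes, giving 3.

Demanding n10 again yields 3.
6 computations run: n3, n4, n5, n7, n9, n10.
The nodes whose values change: x4, n3, n4, n5, n7, n9, n10.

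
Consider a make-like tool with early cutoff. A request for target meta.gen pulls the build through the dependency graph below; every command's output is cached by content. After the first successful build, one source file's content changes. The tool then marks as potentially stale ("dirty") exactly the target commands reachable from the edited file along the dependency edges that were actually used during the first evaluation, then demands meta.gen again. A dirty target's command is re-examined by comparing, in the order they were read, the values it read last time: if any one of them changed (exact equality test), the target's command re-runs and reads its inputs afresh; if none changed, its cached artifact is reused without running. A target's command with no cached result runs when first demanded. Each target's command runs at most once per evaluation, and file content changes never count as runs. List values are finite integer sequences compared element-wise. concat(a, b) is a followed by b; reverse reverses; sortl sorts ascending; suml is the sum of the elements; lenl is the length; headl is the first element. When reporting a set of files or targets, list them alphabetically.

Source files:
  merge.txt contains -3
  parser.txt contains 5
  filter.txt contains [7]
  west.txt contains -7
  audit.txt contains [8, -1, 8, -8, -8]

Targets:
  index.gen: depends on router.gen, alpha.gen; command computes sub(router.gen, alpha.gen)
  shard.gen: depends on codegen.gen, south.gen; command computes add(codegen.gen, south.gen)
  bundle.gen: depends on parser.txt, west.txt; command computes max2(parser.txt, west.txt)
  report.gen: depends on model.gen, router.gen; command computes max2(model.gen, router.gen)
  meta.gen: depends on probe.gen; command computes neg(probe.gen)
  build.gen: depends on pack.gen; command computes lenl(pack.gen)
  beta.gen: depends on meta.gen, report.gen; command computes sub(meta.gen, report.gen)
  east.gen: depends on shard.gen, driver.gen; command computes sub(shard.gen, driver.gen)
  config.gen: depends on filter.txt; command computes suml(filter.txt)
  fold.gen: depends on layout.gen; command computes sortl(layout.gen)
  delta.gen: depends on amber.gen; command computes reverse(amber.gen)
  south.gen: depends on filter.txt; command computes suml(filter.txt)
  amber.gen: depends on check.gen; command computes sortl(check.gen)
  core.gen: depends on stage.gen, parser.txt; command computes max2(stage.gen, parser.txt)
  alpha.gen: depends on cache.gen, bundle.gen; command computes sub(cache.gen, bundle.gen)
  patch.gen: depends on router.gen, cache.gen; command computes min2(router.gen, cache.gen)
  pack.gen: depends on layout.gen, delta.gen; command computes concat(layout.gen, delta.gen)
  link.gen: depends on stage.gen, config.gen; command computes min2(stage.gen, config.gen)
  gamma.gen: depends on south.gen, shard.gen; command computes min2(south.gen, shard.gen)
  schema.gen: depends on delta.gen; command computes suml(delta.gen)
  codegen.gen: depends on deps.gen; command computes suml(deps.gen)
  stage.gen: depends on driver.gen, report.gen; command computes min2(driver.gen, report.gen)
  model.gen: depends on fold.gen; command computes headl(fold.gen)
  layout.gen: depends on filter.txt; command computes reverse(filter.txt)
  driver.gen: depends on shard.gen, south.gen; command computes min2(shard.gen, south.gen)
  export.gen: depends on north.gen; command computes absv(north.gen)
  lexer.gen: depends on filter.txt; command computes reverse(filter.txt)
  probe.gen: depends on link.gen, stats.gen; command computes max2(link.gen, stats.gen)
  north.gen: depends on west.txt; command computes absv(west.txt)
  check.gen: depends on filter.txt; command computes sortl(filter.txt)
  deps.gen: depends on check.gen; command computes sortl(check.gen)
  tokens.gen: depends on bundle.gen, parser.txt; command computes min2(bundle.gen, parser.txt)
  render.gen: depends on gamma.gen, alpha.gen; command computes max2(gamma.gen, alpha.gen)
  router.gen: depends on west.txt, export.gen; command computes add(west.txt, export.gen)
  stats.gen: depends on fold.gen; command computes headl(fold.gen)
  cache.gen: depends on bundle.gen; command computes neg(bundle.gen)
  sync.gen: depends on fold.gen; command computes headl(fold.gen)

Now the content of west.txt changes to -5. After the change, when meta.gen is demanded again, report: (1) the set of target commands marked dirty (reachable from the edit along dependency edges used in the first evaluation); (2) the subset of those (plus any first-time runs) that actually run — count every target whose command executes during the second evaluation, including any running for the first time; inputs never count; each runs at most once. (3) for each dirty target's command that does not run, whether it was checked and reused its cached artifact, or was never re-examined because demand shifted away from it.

The edit dirties: export.gen, link.gen, meta.gen, north.gen, probe.gen, report.gen, router.gen, stage.gen.
3 target commands run: export.gen, north.gen, router.gen.
Cache hits after checking: link.gen, meta.gen, probe.gen, report.gen, stage.gen.
Note the absorption at router.gen: it re-runs yet its value is the same, leaving the output's value untouched.

First demand of the output computes:
  check.gen = sortl([7]) = [7]
  config.gen = suml([7]) = 7
  deps.gen = sortl([7]) = [7]
  codegen.gen = suml([7]) = 7
  layout.gen = reverse([7]) = [7]
  fold.gen = sortl([7]) = [7]
  model.gen = headl([7]) = 7
  north.gen = absv(-7) = 7
  export.gen = absv(7) = 7
  router.gen = add(-7, 7) = 0
  report.gen = max2(7, 0) = 7
  south.gen = suml([7]) = 7
  shard.gen = add(7, 7) = 14
  driver.gen = min2(14, 7) = 7
  stage.gen = min2(7, 7) = 7
  link.gen = min2(7, 7) = 7
  stats.gen = headl([7]) = 7
  probe.gen = max2(7, 7) = 7
  meta.gen = neg(7) = -7

After the edit, cleaning proceeds:
  north.gen: a read changed (west.txt -7->-5) — executes, giving 5.
  export.gen: a read changed (north.gen 7->5) — executes, giving 5.
  router.gen: a read changed (west.txt -7->-5; export.gen 7->5) — executes, giving 0 — identical to its old value.
  report.gen: dirty, but its reads are unchanged (model.gen unchanged, router.gen unchanged); cached 7 stands.
  stage.gen: dirty, but its reads are unchanged (driver.gen unchanged, report.gen unchanged); cached 7 stands.
  link.gen: dirty, but its reads are unchanged (stage.gen unchanged, config.gen unchanged); cached 7 stands.
  probe.gen: dirty, but its reads are unchanged (link.gen unchanged, stats.gen unchanged); cached 7 stands.
  meta.gen: dirty, but its reads are unchanged (probe.gen unchanged); cached -7 stands.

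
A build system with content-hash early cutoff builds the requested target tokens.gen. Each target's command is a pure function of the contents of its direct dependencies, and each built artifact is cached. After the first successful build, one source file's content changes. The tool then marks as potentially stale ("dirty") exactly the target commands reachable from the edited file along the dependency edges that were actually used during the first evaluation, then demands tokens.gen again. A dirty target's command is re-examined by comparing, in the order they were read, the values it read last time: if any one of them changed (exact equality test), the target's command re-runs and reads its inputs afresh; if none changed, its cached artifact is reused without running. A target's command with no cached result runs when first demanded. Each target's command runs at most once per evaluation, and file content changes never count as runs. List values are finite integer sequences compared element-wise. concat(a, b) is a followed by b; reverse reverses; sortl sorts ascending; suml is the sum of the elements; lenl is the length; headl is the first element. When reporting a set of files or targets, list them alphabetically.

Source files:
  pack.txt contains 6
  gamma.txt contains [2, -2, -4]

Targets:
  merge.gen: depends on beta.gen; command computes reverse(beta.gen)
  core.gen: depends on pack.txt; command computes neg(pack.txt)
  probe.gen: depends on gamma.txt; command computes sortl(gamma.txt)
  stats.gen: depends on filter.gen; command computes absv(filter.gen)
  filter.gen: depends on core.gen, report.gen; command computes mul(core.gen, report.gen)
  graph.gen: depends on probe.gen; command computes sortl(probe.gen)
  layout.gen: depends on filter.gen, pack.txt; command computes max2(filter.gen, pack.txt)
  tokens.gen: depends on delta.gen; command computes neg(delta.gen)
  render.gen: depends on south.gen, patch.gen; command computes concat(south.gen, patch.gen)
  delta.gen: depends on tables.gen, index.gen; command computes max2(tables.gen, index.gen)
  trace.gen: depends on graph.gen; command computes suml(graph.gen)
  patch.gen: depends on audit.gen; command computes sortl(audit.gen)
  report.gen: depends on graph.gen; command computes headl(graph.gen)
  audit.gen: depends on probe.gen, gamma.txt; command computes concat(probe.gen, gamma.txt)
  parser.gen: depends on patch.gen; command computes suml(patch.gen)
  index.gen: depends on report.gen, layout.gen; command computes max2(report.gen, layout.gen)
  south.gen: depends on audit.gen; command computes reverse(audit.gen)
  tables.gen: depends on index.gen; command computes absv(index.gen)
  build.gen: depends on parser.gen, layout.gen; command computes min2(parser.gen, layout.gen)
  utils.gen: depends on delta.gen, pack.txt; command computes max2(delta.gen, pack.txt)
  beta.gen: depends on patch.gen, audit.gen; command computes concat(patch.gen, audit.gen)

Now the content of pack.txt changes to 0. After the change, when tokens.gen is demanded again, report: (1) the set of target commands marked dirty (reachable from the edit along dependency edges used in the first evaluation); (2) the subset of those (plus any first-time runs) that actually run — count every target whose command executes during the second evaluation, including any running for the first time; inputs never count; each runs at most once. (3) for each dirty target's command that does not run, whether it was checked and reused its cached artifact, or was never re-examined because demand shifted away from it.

First evaluation (everything demanded from the output):
  core.gen = neg(6) = -6
  probe.gen = sortl([2, -2, -4]) = [-4, -2, 2]
  graph.gen = sortl([-4, -2, 2]) = [-4, -2, 2]
  report.gen = headl([-4, -2, 2]) = -4
  filter.gen = mul(-6, -4) = 24
  layout.gen = max2(24, 6) = 24
  index.gen = max2(-4, 24) = 24
  tables.gen = absv(24) = 24
  delta.gen = max2(24, 24) = 24
  tokens.gen = neg(24) = -24

Propagation after the edit:
  core.gen: runs — pack.txt 6->0; result 0.
  filter.gen: runs — core.gen -6->0; result 0.
  layout.gen: runs — filter.gen 24->0; pack.txt 6->0; result 0.
  index.gen: runs — layout.gen 24->0; result 0.
  tables.gen: runs — index.gen 24->0; result 0.
  delta.gen: runs — tables.gen 24->0; index.gen 24->0; result 0.
  tokens.gen: runs — delta.gen 24->0; result 0.

Marked dirty: core.gen, delta.gen, filter.gen, index.gen, layout.gen, tables.gen, tokens.gen.
Target commands that run: core.gen, delta.gen, filter.gen, index.gen, layout.gen, tables.gen, tokens.gen — 7 in total.
Every dirty target's command ran.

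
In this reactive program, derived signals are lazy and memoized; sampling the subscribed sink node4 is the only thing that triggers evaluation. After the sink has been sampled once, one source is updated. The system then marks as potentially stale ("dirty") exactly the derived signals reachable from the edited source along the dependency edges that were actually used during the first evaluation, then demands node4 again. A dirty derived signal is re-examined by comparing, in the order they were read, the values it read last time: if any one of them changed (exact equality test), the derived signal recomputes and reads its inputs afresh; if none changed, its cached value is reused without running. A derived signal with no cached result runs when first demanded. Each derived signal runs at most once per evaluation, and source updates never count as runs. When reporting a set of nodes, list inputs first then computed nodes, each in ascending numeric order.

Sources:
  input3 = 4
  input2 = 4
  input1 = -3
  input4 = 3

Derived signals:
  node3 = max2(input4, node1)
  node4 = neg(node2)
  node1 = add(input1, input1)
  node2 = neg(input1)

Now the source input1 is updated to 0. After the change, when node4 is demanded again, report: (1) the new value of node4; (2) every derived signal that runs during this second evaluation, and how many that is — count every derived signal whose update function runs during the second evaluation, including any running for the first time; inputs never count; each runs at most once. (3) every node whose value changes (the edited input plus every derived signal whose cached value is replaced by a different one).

First demand of the output computes:
  node2 = neg(-3) = 3
  node4 = neg(3) = -3

After the edit, cleaning proceeds:
  node2: a read changed (input1 -3->0) — executes, giving 0.
  node4: a read changed (node2 3->0) — executes, giving 0.

Demanding node4 again yields 0.
2 derived signals run: node2, node4.
The nodes whose values change: input1, node2, node4.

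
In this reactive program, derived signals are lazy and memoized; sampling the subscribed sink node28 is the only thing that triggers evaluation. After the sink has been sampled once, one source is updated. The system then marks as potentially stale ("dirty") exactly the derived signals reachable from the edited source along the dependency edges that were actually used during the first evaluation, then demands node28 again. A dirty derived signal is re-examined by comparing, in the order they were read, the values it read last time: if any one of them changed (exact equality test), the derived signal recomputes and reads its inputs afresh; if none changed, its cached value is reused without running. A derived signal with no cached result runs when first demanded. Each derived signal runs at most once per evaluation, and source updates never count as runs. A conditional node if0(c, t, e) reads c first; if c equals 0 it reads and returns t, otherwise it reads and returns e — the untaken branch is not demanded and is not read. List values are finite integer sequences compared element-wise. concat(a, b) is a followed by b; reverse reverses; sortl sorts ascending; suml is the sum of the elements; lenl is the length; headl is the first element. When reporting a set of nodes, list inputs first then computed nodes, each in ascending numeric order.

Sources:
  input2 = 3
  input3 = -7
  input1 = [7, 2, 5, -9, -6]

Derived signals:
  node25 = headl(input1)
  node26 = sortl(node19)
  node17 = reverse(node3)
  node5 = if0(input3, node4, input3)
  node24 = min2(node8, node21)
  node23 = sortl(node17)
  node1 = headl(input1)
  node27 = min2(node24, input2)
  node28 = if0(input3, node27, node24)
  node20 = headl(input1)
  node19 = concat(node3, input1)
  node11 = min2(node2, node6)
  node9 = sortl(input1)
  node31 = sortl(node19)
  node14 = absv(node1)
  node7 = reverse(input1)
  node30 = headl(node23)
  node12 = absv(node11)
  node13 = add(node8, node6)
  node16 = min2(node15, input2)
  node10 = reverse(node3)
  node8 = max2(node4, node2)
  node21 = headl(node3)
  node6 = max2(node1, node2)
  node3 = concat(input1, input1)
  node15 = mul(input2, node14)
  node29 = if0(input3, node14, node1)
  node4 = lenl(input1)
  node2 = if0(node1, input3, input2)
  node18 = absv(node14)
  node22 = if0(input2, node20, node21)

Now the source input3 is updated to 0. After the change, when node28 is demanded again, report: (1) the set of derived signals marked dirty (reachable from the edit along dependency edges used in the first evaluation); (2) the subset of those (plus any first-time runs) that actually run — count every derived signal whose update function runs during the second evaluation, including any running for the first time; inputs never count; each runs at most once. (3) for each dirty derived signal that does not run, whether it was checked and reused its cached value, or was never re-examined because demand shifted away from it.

First demand of the output computes:
  node1 = headl([7, 2, 5, -9, -6]) = 7
  node2 = if0(node1=7 -> else branch input2) = 3
  node3 = concat([7, 2, 5, -9, -6], [7, 2, 5, -9, -6]) = [7, 2, 5, -9, -6, 7, 2, 5, -9, -6]
  node4 = lenl([7, 2, 5, -9, -6]) = 5
  node8 = max2(5, 3) = 5
  node21 = headl([7, 2, 5, -9, -6, 7, 2, 5, -9, -6]) = 7
  node24 = min2(5, 7) = 5
  node28 = if0(input3=-7 -> else branch node24) = 5

After the edit, cleaning proceeds:
  node27: had never run; runs now, result 3.
  node28: a read changed (input3 -7->0) — executes, giving 3.

Note the branch switch — node27 had no cache and runs now for the first time.

The edit dirties: node28.
2 derived signals run: node27, node28.
No dirty derived signal escaped a run.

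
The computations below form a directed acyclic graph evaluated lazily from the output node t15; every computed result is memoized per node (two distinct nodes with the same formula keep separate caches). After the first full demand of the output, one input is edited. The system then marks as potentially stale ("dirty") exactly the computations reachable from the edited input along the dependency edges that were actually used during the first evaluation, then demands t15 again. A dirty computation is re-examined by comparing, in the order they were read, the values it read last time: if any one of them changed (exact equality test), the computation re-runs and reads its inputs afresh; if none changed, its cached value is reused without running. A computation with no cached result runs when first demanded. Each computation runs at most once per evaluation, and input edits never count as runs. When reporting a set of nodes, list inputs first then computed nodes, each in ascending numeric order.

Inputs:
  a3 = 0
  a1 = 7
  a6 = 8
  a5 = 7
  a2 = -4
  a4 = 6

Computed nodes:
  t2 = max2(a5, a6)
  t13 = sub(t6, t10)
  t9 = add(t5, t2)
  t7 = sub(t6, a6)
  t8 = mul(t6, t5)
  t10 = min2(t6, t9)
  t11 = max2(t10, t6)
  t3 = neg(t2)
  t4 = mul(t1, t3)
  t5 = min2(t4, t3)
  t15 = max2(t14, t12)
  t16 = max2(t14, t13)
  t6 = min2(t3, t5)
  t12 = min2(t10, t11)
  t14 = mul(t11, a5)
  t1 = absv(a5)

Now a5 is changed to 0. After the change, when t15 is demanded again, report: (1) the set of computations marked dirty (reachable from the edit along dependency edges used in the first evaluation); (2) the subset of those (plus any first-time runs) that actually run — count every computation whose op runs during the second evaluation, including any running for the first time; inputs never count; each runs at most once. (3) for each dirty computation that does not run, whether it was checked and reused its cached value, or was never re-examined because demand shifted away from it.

The edit dirties: t1, t2, t3, t4, t5, t6, t9, t10, t11, t12, t14, t15.
11 computations run: t1, t2, t4, t5, t6, t9, t10, t11, t12, t14, t15.
Cache hits after checking: t3.
Note where the cutoff bites: t3 is checked, finds nothing changed, and keeps its cache.

First demand of the output computes:
  t1 = absv(7) = 7
  t2 = max2(7, 8) = 8
  t3 = neg(8) = -8
  t4 = mul(7, -8) = -56
  t5 = min2(-56, -8) = -56
  t6 = min2(-8, -56) = -56
  t9 = add(-56, 8) = -48
  t10 = min2(-56, -48) = -56
  t11 = max2(-56, -56) = -56
  t12 = min2(-56, -56) = -56
  t14 = mul(-56, 7) = -392
  t15 = max2(-392, -56) = -56

After the edit, cleaning proceeds:
  t1: a read changed (a5 7->0) — executes, giving 0.
  t2: a read changed (a5 7->0) — executes, giving 8 — identical to its old value.
  t3: dirty, but its reads are unchanged (t2 unchanged); cached -8 stands.
  t4: a read changed (t1 7->0) — executes, giving 0.
  t5: a read changed (t4 -56->0) — executes, giving -8.
  t6: a read changed (t5 -56->-8) — executes, giving -8.
  t9: a read changed (t5 -56->-8) — executes, giving 0.
  t10: a read changed (t6 -56->-8; t9 -48->0) — executes, giving -8.
  t11: a read changed (t10 -56->-8; t6 -56->-8) — executes, giving -8.
  t12: a read changed (t10 -56->-8; t11 -56->-8) — executes, giving -8.
  t14: a read changed (t11 -56->-8; a5 7->0) — executes, giving 0.
  t15: a read changed (t14 -392->0; t12 -56->-8) — executes, giving 0.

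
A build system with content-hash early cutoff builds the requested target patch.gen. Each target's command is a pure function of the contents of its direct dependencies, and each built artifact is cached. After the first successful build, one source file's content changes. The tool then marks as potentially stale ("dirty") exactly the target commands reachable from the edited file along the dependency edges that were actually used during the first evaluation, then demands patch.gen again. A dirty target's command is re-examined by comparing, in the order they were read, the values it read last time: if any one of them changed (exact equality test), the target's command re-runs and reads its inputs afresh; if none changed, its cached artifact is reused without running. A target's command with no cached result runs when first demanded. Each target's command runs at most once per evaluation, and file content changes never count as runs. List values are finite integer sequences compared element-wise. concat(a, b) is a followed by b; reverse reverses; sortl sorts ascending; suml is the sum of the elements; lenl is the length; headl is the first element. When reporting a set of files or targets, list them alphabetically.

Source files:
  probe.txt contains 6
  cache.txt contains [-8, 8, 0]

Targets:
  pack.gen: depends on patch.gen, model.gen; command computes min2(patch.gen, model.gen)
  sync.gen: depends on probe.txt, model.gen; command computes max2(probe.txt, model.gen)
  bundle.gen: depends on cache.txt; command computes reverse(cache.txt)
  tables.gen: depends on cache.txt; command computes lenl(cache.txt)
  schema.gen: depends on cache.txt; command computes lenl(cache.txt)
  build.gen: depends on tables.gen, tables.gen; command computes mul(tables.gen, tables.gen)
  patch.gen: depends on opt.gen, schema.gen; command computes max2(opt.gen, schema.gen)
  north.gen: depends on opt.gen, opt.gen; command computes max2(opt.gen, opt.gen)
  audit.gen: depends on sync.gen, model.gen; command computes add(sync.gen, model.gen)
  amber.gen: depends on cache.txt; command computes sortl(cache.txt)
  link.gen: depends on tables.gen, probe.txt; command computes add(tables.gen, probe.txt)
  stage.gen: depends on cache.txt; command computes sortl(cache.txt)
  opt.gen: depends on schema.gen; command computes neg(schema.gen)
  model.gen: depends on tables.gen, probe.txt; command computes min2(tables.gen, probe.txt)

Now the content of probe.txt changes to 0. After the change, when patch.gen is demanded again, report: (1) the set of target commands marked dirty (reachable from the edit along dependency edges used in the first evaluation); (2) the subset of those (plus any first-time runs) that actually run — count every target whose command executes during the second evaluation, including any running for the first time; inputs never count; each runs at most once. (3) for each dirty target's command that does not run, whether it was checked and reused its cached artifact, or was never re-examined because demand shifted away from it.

First evaluation (everything demanded from the output):
  schema.gen = lenl([-8, 8, 0]) = 3
  opt.gen = neg(3) = -3
  patch.gen = max2(-3, 3) = 3

Propagation after the edit:
  probe.txt feeds no computation that the output demands — nothing is marked dirty and nothing runs.

Key observation: probe.txt is never demanded by the output, so the edit triggers no recomputation at all.

Marked dirty: none.
Target commands that run: none — 0 in total.
Every dirty target's command ran.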